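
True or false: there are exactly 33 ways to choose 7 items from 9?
False

C(9,7) = 36 ≠ 33.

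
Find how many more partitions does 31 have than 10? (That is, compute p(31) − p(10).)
6,800

Explanation: Pentagonal recurrence p(n) = p(n−1) + p(n−2) − p(n−5) − p(n−7) + …: p(31) = p(30) + p(29) − p(26) − p(24) + p(19) + p(16) − p(9) − p(5) = 5,604 + 4,565 − 2,436 − 1,575 + 490 + 231 − 30 − 7 = 6,842.
p(10) = p(9) + p(8) − p(5) − p(3) = 30 + 22 − 7 − 3 = 42.
Difference = 6,842 − 42 = 6,800.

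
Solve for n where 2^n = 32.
2^5 = 32, so n = 5.
Final answer: 5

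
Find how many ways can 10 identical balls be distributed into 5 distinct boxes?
1,001
C(10+5-1, 5-1) = C(14, 4) = 1,001.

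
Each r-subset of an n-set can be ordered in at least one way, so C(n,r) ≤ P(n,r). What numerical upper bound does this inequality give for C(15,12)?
217,945,728,000

Reasoning: P(15,12) = 15·14·13·12·11·10·9·8·7·6·5·4 = 217,945,728,000, so C(15,12) ≤ 217,945,728,000. (The bound is loose by a factor of 12! = 479,001,600: C(15,12) = 217,945,728,000/479,001,600 = 455.)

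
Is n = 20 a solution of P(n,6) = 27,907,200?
Yes

Solution: P(20,6) = 20·19·18·17·16·15 = 27,907,200, which equals 27,907,200.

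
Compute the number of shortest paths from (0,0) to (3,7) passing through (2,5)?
63

Working:
To (2,5): C(7,2)=21. From there: C(3,1)=3. Total: 63.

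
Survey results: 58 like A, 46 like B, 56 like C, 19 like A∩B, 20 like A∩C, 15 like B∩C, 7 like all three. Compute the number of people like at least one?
113

Solution: |A∪B∪C| = 58+46+56-19-20-15+7 = 113.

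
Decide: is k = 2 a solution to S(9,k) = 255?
S(9,2) = 2·S(8,2) + S(8,1) = 2·127 + 1 = 255, which equals 255.

Answer: Yes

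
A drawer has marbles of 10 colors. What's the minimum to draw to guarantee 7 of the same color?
61

Worst case: 6 of each = 60. One more: 61.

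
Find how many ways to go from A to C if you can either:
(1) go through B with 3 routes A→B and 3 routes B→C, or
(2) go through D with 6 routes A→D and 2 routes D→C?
21

Working:
Route via B: 3×3=9. Route via D: 6×2=12. Total: 21.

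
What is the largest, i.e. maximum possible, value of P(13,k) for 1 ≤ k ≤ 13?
6,227,020,800

Reasoning: P(13,k) increases in k, so maximum at k = 13: 13! = 6,227,020,800.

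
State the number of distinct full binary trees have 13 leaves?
208,012
Using the Catalan number formula: C_n = C(2n, n) / (n+1)
C_12 = C(24, 12) / (12+1)
     = 2704156 / 13
     = 208,012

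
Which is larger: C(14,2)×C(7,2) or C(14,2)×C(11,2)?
C(14,2)×C(11,2)

Explanation: C(14,2)×C(7,2)=1,911, C(14,2)×C(11,2)=5,005.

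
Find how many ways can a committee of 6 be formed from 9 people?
84

Working:
C(9,6) = 9! / (6! × (9-6)!)
         = 9! / (6! × 3!)
         = 84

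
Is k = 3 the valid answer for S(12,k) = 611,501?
No

S(12,3) = 3·S(11,3) + S(11,2) = 3·28,501 + 1,023 = 86,526, which does not equal 611,501.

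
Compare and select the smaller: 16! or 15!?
15!

Solution: 16!=20,922,789,888,000, 15!=1,307,674,368,000. 16! > 15!.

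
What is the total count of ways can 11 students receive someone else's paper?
14,684,570

Using D(n) = (n-1)[D(n-1) + D(n-2)]:
D(11) = (11-1) × [D(10) + D(9)]
      = 10 × [1334961 + 133496]
      = 10 × 1468457
      = 14,684,570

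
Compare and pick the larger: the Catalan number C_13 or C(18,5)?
C_13

C_13 = C(26,13)/(13+1) = 10,400,600/14 = 742,900; C(18,5) = 8,568.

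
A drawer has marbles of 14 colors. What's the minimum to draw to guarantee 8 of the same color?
Worst case: 7 of each = 98. One more: 99.

Answer: 99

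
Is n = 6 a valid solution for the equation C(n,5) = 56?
No

Explanation: C(6,5) = 6·5·4·3·2/5! = 720/120 = 6, which does not equal 56.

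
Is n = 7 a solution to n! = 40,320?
No

Explanation: 7! = 7·6! = 7·720 = 5,040, which does not equal 40,320.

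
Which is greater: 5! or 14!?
5!=120, 14!=87,178,291,200. 14! > 5!.
Final answer: 14!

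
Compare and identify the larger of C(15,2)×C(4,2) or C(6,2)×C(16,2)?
C(15,2)×C(4,2)=630, C(6,2)×C(16,2)=1,800.

Answer: C(6,2)×C(16,2)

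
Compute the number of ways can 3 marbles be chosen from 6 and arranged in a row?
120
P(6,3) = 6!/(6-3)! = 120.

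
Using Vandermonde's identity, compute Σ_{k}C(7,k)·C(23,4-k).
27,405

Explanation: = C(7+23,4) = C(30,4) = 27,405.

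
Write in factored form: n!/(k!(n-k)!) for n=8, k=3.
C(8,3) = 56

This is the binomial coefficient C(8,3) = 56.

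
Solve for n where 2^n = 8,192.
13

Working:
8,192 = 1,024 × 8 = 2^10 × 2^3 = 2^13, so n = 13.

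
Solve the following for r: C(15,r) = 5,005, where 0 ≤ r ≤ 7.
6

Working:
C(15,r) is increasing for 0 ≤ r ≤ 7. Stepping up (C(15,r+1) = C(15,r)·(15−r)/(r+1)): C(15,1) = 15, C(15,2) = 105, C(15,3) = 455, C(15,4) = 1,365, C(15,5) = 3,003, C(15,6) = 5,005 ✓. So r = 6.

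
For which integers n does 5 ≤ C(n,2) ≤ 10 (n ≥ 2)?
4, 5

Solution: C(3,2)=3; C(4,2)=6; C(5,2)=10; C(6,2)=15. So valid n = 4, 5.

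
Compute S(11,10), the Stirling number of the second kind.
55

Explanation: Using the Stirling recurrence: S(n,k) = k·S(n-1,k) + S(n-1,k-1)
S(11,10) = 10·S(10,10) + S(10,9)
         = 10·1 + 45
         = 10 + 45
         = 55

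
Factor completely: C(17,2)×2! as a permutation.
P(17,2)

Working:
C(17,2)×2! = [17!/(2!(15)!)]×2! = 17!/(15)! = P(17,2) = 272.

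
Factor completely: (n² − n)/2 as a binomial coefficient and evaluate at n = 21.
(n² − n)/2 = n(n−1)/2 = C(n,2). At n = 21: C(21,2) = 210.

Answer: C(n,2); C(21,2) = 210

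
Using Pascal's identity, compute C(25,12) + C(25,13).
10,400,600

C(25,12) + C(25,13) = C(26,13) = 10,400,600.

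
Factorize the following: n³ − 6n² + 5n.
n³ − 6n² + 5n = n(n² − 6n + 5) = n(n − 1)(n − 5).

Answer: n(n − 1)(n − 5)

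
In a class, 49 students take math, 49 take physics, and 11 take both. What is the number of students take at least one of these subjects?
87

|A∪B| = |A|+|B|-|A∩B| = 49+49-11 = 87.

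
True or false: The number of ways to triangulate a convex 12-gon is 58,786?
False

Reasoning: Triangulations of a convex 12-gon are counted by the Catalan number C_10: C_10 = C(20,10)/(10+1) = 184,756/11 = 16,796.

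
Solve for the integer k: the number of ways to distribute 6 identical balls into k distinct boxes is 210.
Stars and bars: the count is C(6+k−1, k−1), increasing in k. k=3: C(8,2) = 28, k=4: C(9,3) = 84, k=5: C(10,4) = 210 ✓. So k = 5.

Answer: 5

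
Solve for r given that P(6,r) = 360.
P(6,r) = 6·5·…·(6−r+1), a product of r factors. Multiplying down from 6: 6 = 6; 6·5 = 30; 6·5·4 = 120; 6·5·4·3 = 360 ✓ (4 factors). So r = 4.

Answer: 4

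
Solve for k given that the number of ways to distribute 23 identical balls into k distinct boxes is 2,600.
Stars and bars: the count is C(23+k−1, k−1), increasing in k. k=2: C(24,1) = 24, k=3: C(25,2) = 300, k=4: C(26,3) = 2,600 ✓. So k = 4.

Answer: 4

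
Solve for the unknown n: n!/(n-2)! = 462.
n!/(n-2)! = n×(n-1), a product of 2 consecutive integers ≈ (n−0.5)^2. 462^(1/2) + 0.5 ≈ 22.0; check n = 22: 22×21 = 462 ✓. So n = 22.
Final answer: 22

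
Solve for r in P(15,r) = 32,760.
4
P(15,r) = 15·14·…·(15−r+1), a product of r factors. Multiplying down from 15: 15 = 15; 15·14 = 210; 15·14·13 = 2,730; 15·14·13·12 = 32,760 ✓ (4 factors). So r = 4.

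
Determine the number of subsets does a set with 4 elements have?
16

Each element can be included or excluded: 2^4 = 16.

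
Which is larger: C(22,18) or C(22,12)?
C(22,12)

Working:
C(22,18)=7,315, C(22,12)=646,646.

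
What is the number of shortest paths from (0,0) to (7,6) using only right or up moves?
1,716

Choose 7 rights from 13 moves: C(13,7) = 1,716.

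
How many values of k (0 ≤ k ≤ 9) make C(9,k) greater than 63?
Row 9 is unimodal and symmetric about k=9/2. C(9,2)=36 ≤ 63; C(9,3)=84 > 63; by symmetry C(9,k) > 63 for k = 3..6. That's 6 - 3 + 1 = 4 values.

Answer: 4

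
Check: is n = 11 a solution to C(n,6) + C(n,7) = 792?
Yes

Working:
C(11,6) + C(11,7) = 462 + 330 = 792, which equals 792.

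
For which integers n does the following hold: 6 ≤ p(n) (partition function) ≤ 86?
Tabulating p(n) via p(n) = p(n−1) + p(n−2) − p(n−5) − p(n−7) + …: p(4)=5; p(5)=7; p(6)=11; p(7)=15; p(8)=22; p(9)=30; p(10)=42; p(11)=56; p(12)=77; p(13)=101. So valid n = 5, 6, 7, 8, 9, 10, 11, 12.

Answer: 5, 6, 7, 8, 9, 10, 11, 12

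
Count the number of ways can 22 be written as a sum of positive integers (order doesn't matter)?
1,002

Explanation: Pentagonal recurrence p(n) = p(n−1) + p(n−2) − p(n−5) − p(n−7) + …: p(22) = p(21) + p(20) − p(17) − p(15) + p(10) + p(7) − p(0) = 792 + 627 − 297 − 176 + 42 + 15 − 1 = 1,002.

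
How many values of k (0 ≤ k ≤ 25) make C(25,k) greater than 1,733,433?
8

Solution: Row 25 is unimodal and symmetric about k=25/2. C(25,8)=1,081,575 ≤ 1,733,433; C(25,9)=2,042,975 > 1,733,433; by symmetry C(25,k) > 1,733,433 for k = 9..16. That's 16 - 9 + 1 = 8 values.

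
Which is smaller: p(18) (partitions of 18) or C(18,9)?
p(18)

Pentagonal recurrence p(n) = p(n−1) + p(n−2) − p(n−5) − p(n−7) + …: p(18) = p(17) + p(16) − p(13) − p(11) + p(6) + p(3) = 297 + 231 − 101 − 56 + 11 + 3 = 385; C(18,9) = 48,620.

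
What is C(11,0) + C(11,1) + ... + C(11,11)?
2,048

Reasoning: Sum of binomial coefficients = 2^11 = 2,048.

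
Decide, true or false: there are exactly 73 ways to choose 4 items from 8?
C(8,4) = 70 ≠ 73.
Final answer: False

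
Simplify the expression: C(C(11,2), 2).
1,485

Solution: C(11,2) = 55, then C(55, 2) = 1,485.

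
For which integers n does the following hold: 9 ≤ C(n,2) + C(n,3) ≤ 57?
C(3,2)+C(3,3)=4; C(4,2)+C(4,3)=10; C(5,2)+C(5,3)=20; C(6,2)+C(6,3)=35; C(7,2)+C(7,3)=56; C(8,2)+C(8,3)=84. So valid n = 4, 5, 6, 7.
Final answer: 4, 5, 6, 7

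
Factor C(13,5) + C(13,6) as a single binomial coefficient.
C(14,6)
By Pascal's identity: C(13,5) + C(13,6) = C(14,6) = 3,003.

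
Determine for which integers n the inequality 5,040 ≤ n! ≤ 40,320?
n! is strictly increasing; 7! = 5,040 and 8! = 40,320, so valid n = 7, 8.

Answer: 7, 8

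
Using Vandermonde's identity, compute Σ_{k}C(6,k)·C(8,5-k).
= C(6+8,5) = C(14,5) = 2,002.

Answer: 2,002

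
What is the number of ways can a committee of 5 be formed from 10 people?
252
C(10,5) = 10! / (5! × (10-5)!)
         = 10! / (5! × 5!)
         = 252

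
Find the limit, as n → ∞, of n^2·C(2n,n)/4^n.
∞
C(2n,n) ~ 4^n/√(πn), so n^2·C(2n,n)/4^n ~ n^(2 − 1/2)/√π → ∞.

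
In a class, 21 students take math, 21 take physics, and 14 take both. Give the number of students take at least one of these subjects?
28

Explanation: |A∪B| = |A|+|B|-|A∩B| = 21+21-14 = 28.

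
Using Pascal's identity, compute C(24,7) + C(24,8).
C(24,7) + C(24,8) = C(25,8) = 1,081,575.
Final answer: 1,081,575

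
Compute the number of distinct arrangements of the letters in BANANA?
60

Reasoning: Word has 6 letters (B=1, A=3, N=2). Arrangements: 6!/Π(k!) = 60.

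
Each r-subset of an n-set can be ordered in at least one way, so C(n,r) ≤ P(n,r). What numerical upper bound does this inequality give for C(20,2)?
380

Solution: P(20,2) = 20·19 = 380, so C(20,2) ≤ 380. (The bound is loose by a factor of 2! = 2: C(20,2) = 380/2 = 190.)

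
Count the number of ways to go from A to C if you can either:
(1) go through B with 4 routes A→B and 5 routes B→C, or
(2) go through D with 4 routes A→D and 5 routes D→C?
40
Route via B: 4×5=20. Route via D: 4×5=20. Total: 40.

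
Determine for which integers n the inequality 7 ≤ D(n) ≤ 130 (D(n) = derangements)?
Using D(n) = (n−1)[D(n−1) + D(n−2)] with D(1)=0, D(2)=1: D(3)=2; D(4)=9; D(5)=44; D(6)=265. So valid n = 4, 5.

Answer: 4, 5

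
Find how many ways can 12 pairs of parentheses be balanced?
208,012

Using the Catalan number formula: C_n = C(2n, n) / (n+1)
C_12 = C(24, 12) / (12+1)
     = 2704156 / 13
     = 208,012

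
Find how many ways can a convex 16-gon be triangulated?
2,674,440

Using the Catalan number formula: C_n = C(2n, n) / (n+1)
C_14 = C(28, 14) / (14+1)
     = 40116600 / 15
     = 2,674,440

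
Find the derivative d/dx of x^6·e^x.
(6x^5 + x^6)e^x

Explanation: Product rule: d/dx[x^6]·e^x + x^6·d/dx[e^x] = 6x^{5}e^x + x^6e^x.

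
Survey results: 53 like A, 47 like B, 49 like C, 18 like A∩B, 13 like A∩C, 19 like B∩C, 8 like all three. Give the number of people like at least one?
107

Explanation: |A∪B∪C| = 53+47+49-18-13-19+8 = 107.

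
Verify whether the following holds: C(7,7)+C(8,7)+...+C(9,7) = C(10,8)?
True

Hockey stick identity gives Σ = C(10,8) = 45; RHS C(10,8) = 45.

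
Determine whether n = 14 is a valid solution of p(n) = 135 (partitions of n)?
Pentagonal recurrence p(n) = p(n−1) + p(n−2) − p(n−5) − p(n−7) + …: p(14) = p(13) + p(12) − p(9) − p(7) + p(2) = 101 + 77 − 30 − 15 + 2 = 135, which equals 135.

Answer: Yes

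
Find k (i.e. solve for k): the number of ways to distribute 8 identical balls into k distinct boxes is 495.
Stars and bars: the count is C(8+k−1, k−1), increasing in k. k=3: C(10,2) = 45, k=4: C(11,3) = 165, k=5: C(12,4) = 495 ✓. So k = 5.
Final answer: 5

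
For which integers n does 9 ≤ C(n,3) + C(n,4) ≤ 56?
5, 6

Explanation: C(4,3)+C(4,4)=5; C(5,3)+C(5,4)=15; C(6,3)+C(6,4)=35; C(7,3)+C(7,4)=70. So valid n = 5, 6.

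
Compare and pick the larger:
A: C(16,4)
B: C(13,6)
A

Reasoning: A=C(16,4)=1,820, B=C(13,6)=1,716.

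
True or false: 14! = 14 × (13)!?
By definition n! = n × (n-1)!, so 14! = 14 × 13!.

Answer: True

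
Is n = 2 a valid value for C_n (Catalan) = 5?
No

C_2 = C(4,2)/(2+1) = 6/3 = 2, which does not equal 5.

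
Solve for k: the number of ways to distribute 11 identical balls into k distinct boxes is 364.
4

Working:
Stars and bars: the count is C(11+k−1, k−1), increasing in k. k=2: C(12,1) = 12, k=3: C(13,2) = 78, k=4: C(14,3) = 364 ✓. So k = 4.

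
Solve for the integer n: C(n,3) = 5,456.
33
C(n,3) = n(n−1)(n−2)/3! is increasing in n, and n(n−1)(n−2) = 3!·5,456 = 32,736 ≈ (n−1)^3 gives n ≈ 33.0. Check: C(31,3) = 4,495, C(32,3) = 4,960, C(33,3) = 5,456 ✓. So n = 33.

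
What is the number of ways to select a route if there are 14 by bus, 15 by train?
29

Working:
By the addition principle: 14 + 15 = 29.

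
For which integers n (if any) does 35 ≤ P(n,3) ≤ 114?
5

Working:
P(4,3)=24; P(5,3)=60; P(6,3)=120. So valid n = 5.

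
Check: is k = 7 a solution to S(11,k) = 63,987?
Yes
S(11,7) = 7·S(10,7) + S(10,6) = 7·5,880 + 22,827 = 63,987, which equals 63,987.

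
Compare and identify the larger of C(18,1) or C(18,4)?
C(18,4)
C(18,1)=18, C(18,4)=3,060.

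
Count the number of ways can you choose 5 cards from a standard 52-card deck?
2,598,960

Solution: C(52,5) = 2,598,960.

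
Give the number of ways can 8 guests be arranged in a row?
40,320

Explanation: Arrangements of 8 distinct objects: 8! = 40,320.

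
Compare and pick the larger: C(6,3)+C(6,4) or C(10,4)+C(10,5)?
C(10,4)+C(10,5)

Solution: First=35, Second=462.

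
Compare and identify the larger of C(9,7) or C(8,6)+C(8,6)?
C(8,6)+C(8,6)

Reasoning: C(9,7)=36; C(8,6)+C(8,6)=28+28=56.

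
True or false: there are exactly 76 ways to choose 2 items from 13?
False

Reasoning: C(13,2) = 78 ≠ 76.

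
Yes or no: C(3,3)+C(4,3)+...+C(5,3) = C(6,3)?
No

Solution: Hockey stick identity gives Σ = C(6,4) = 15; RHS C(6,3) = 20.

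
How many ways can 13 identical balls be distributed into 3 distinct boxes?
C(13+3-1, 3-1) = C(15, 2) = 105.

Answer: 105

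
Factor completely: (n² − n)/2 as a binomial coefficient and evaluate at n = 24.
C(n,2); C(24,2) = 276

Solution: (n² − n)/2 = n(n−1)/2 = C(n,2). At n = 24: C(24,2) = 276.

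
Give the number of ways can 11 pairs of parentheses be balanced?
58,786

Explanation: Using the Catalan number formula: C_n = C(2n, n) / (n+1)
C_11 = C(22, 11) / (11+1)
     = 705432 / 12
     = 58,786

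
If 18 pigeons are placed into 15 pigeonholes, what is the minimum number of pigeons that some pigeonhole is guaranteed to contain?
2

Reasoning: Pigeonhole: ⌈18/15⌉ = 2.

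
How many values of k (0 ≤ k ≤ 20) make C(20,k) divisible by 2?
Checking C(20,k) mod 2 for k = 0..20: divisible at k = 1, 2, 3, 5, 6, 7, 8, 9, 10, 11, 12, 13, 14, 15, 17, 18, 19. That's 17 values.

Answer: 17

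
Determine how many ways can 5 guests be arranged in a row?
120
Arrangements of 5 distinct objects: 5! = 120.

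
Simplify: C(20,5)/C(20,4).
16/5

Working:
C(n,k+1)/C(n,k) = (n−k)/(k+1). Here (20−4)/(4+1) = 16/5 = 16/5.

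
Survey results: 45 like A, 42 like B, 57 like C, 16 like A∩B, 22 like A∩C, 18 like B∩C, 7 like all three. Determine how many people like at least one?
95

|A∪B∪C| = 45+42+57-16-22-18+7 = 95.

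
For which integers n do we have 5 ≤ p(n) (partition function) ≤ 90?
4, 5, 6, 7, 8, 9, 10, 11, 12

Explanation: Tabulating p(n) via p(n) = p(n−1) + p(n−2) − p(n−5) − p(n−7) + …: p(3)=3; p(4)=5; p(5)=7; p(6)=11; p(7)=15; p(8)=22; p(9)=30; p(10)=42; p(11)=56; p(12)=77; p(13)=101. So valid n = 4, 5, 6, 7, 8, 9, 10, 11, 12.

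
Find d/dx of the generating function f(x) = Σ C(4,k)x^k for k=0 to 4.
Σ k·C(4,k)x^(k-1) for k=1 to 4

Reasoning: Term-by-term differentiation gives Σ k·C(4,k)x^{k-1} for k=1 to 4.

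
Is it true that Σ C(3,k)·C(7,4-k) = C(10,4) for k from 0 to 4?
True

Vandermonde's identity gives C(10,4) = 210; RHS C(10,4) = 210.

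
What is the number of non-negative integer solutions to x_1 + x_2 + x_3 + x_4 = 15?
816

Solution: C(15+4-1, 4-1) = 816.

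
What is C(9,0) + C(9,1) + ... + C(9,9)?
Sum of binomial coefficients = 2^9 = 512.
Final answer: 512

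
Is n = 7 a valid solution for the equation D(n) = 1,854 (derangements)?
Yes

D(7) = (7-1)·[D(6) + D(5)] = 6·[265 + 44] = 1,854, which equals 1,854.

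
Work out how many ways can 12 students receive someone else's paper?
176,214,841

Reasoning: Using D(n) = (n-1)[D(n-1) + D(n-2)]:
D(12) = (12-1) × [D(11) + D(10)]
      = 11 × [14684570 + 1334961]
      = 11 × 16019531
      = 176,214,841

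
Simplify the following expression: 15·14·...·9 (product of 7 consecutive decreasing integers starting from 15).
This is P(15,7) = 15!/(8)! = 32,432,400.

Answer: 32,432,400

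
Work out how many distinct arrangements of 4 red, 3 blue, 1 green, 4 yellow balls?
138,600

Explanation: Multinomial: 12!/(4! × 3! × 1! × 4!) = 138,600.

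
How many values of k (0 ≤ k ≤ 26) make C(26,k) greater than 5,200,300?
7
Row 26 is unimodal and symmetric about k=26/2. C(26,9)=3,124,550 ≤ 5,200,300; C(26,10)=5,311,735 > 5,200,300; by symmetry C(26,k) > 5,200,300 for k = 10..16. That's 16 - 10 + 1 = 7 values.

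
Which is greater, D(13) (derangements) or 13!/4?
D(13)

Solution: D(13) = (13-1)·[D(12) + D(11)] = 12·[176,214,841 + 14,684,570] = 2,290,792,932; 13!/4 = 6,227,020,800/4 = 1,556,755,200.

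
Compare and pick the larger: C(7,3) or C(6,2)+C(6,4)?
C(7,3)
C(7,3)=35; C(6,2)+C(6,4)=15+15=30.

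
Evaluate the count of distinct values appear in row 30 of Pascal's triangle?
Row 30 has entries C(30,0)..C(30,30); by symmetry C(30,k)=C(30,30-k), giving 16 distinct values.

Answer: 16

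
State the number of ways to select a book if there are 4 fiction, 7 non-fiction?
By the addition principle: 4 + 7 = 11.

Answer: 11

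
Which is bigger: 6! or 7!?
7!

Reasoning: 6!=720, 7!=5,040. 7! > 6!.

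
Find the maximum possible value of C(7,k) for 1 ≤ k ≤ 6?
35

Solution: C(7,k) is maximised at the centre of the row: C(7,3) = 35.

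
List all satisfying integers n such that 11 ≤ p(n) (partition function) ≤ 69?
Tabulating p(n) via p(n) = p(n−1) + p(n−2) − p(n−5) − p(n−7) + …: p(5)=7; p(6)=11; p(7)=15; p(8)=22; p(9)=30; p(10)=42; p(11)=56; p(12)=77. So valid n = 6, 7, 8, 9, 10, 11.
Final answer: 6, 7, 8, 9, 10, 11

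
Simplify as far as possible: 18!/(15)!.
This equals 18×17×16 = 4,896.

Answer: 4,896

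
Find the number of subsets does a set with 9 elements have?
512

Each element can be included or excluded: 2^9 = 512.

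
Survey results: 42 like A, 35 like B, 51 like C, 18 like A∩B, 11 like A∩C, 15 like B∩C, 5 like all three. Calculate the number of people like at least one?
|A∪B∪C| = 42+35+51-18-11-15+5 = 89.

Answer: 89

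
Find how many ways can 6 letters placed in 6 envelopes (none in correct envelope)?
265

Using D(n) = (n-1)[D(n-1) + D(n-2)]:
D(6) = (6-1) × [D(5) + D(4)]
      = 5 × [44 + 9]
      = 5 × 53
      = 265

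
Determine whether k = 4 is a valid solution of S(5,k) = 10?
Yes
S(5,4) = 4·S(4,4) + S(4,3) = 4·1 + 6 = 10, which equals 10.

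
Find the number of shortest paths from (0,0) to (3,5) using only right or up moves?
Choose 3 rights from 8 moves: C(8,3) = 56.
Final answer: 56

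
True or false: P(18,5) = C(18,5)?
False
P(18,5) = 1,028,160 and C(18,5) = 8,568; P(n,r) = r! × C(n,r) so P > C whenever r ≥ 2.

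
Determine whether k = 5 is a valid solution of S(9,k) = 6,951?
Yes

S(9,5) = 5·S(8,5) + S(8,4) = 5·1,050 + 1,701 = 6,951, which equals 6,951.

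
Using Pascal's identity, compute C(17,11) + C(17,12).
C(17,11) + C(17,12) = C(18,12) = 18,564.

Answer: 18,564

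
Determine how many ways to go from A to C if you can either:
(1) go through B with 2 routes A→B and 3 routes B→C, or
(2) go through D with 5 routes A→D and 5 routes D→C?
31

Reasoning: Route via B: 2×3=6. Route via D: 5×5=25. Total: 31.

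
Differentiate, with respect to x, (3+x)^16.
Using the power rule: d/dx (3+x)^16 = 16(3+x)^{15}.

Answer: 16(3+x)^15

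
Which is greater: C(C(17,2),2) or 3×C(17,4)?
C(C(17,2),2)
C(C(17,2),2)=9,180, 3×C(17,4)=7,140.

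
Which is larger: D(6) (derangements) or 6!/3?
D(6) = (6-1)·[D(5) + D(4)] = 5·[44 + 9] = 265; 6!/3 = 720/3 = 240.

Answer: D(6)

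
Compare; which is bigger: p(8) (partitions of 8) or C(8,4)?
Pentagonal recurrence p(n) = p(n−1) + p(n−2) − p(n−5) − p(n−7) + …: p(8) = p(7) + p(6) − p(3) − p(1) = 15 + 11 − 3 − 1 = 22; C(8,4) = 70.

Answer: C(8,4)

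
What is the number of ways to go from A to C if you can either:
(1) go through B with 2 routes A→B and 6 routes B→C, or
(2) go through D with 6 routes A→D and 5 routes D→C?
42

Explanation: Route via B: 2×6=12. Route via D: 6×5=30. Total: 42.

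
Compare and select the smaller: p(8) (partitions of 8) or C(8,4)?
p(8)

Explanation: Pentagonal recurrence p(n) = p(n−1) + p(n−2) − p(n−5) − p(n−7) + …: p(8) = p(7) + p(6) − p(3) − p(1) = 15 + 11 − 3 − 1 = 22; C(8,4) = 70.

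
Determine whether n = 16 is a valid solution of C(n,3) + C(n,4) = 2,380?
Yes

Solution: C(16,3) + C(16,4) = 560 + 1,820 = 2,380, which equals 2,380.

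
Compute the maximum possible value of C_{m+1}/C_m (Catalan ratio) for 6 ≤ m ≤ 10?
C_{m+1}/C_m = 2(2m+1)/(m+2), which increases with m. Maximum at m = 10: 2·21/12 = 7/2.

Answer: 7/2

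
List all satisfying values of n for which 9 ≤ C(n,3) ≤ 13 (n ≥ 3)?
5

C(4,3)=4; C(5,3)=10; C(6,3)=20. So valid n = 5.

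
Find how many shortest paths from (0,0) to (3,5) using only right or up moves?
56

Reasoning: Choose 3 rights from 8 moves: C(8,3) = 56.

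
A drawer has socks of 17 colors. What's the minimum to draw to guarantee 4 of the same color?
52

Reasoning: Worst case: 3 of each = 51. One more: 52.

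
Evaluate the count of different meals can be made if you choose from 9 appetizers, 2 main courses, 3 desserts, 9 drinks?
486

Solution: By the multiplication principle: 9 × 2 × 3 × 9 = 486.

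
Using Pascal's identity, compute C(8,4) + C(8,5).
C(8,4) + C(8,5) = C(9,5) = 126.
Final answer: 126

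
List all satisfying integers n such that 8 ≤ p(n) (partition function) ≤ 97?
Tabulating p(n) via p(n) = p(n−1) + p(n−2) − p(n−5) − p(n−7) + …: p(5)=7; p(6)=11; p(7)=15; p(8)=22; p(9)=30; p(10)=42; p(11)=56; p(12)=77; p(13)=101. So valid n = 6, 7, 8, 9, 10, 11, 12.

Answer: 6, 7, 8, 9, 10, 11, 12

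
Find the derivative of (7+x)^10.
10(7+x)^9
Using the power rule: d/dx (7+x)^10 = 10(7+x)^{9}.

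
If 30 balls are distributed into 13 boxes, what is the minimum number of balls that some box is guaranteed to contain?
3

Working:
Pigeonhole: ⌈30/13⌉ = 3.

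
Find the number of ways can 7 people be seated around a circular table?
720

Explanation: Circular arrangements: (7-1)! = 720.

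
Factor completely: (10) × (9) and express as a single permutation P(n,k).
P(10,2) = 10!/(8)!

Solution: Product of 2 consecutive descending integers starting at 10: P(10,2) = 10!/8! = 90.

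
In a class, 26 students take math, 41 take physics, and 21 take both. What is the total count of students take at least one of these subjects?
46

Explanation: |A∪B| = |A|+|B|-|A∩B| = 26+41-21 = 46.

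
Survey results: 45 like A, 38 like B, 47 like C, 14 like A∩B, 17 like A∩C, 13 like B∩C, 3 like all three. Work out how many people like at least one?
|A∪B∪C| = 45+38+47-14-17-13+3 = 89.
Final answer: 89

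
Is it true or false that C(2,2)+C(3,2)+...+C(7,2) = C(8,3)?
True

Hockey stick identity gives Σ = C(8,3) = 56; RHS C(8,3) = 56.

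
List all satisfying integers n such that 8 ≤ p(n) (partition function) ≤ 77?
6, 7, 8, 9, 10, 11, 12
Tabulating p(n) via p(n) = p(n−1) + p(n−2) − p(n−5) − p(n−7) + …: p(5)=7; p(6)=11; p(7)=15; p(8)=22; p(9)=30; p(10)=42; p(11)=56; p(12)=77; p(13)=101. So valid n = 6, 7, 8, 9, 10, 11, 12.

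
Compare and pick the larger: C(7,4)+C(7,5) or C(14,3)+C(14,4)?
C(14,3)+C(14,4)

Reasoning: First=56, Second=1,365.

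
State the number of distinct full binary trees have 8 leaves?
429

Reasoning: Using the Catalan number formula: C_n = C(2n, n) / (n+1)
C_7 = C(14, 7) / (7+1)
     = 3432 / 8
     = 429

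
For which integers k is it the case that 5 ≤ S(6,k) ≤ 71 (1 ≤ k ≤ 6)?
2, 4, 5

Explanation: S(6,1)=1; S(6,2)=31; S(6,3)=90; S(6,4)=65; S(6,5)=15; S(6,6)=1. So valid k = 2, 4, 5.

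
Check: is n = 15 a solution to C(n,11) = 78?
No
C(15,11) = 15·14·13·12·11·10·9·8·7·6·5/11! = 54,486,432,000/39,916,800 = 1,365, which does not equal 78.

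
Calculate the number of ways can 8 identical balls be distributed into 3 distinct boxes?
C(8+3-1, 3-1) = C(10, 2) = 45.
Final answer: 45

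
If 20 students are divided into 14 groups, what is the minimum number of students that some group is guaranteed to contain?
2
Pigeonhole: ⌈20/14⌉ = 2.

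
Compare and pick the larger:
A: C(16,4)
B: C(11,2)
A=C(16,4)=1,820, B=C(11,2)=55.
Final answer: A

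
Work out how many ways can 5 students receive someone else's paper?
44

Explanation: Using D(n) = (n-1)[D(n-1) + D(n-2)]:
D(5) = (5-1) × [D(4) + D(3)]
      = 4 × [9 + 2]
      = 4 × 11
      = 44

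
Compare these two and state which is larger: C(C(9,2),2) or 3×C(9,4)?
C(C(9,2),2)
C(C(9,2),2)=630, 3×C(9,4)=378.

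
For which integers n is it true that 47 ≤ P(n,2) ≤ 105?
P(7,2)=42; P(8,2)=56; P(9,2)=72; P(10,2)=90; P(11,2)=110. So valid n = 8, 9, 10.

Answer: 8, 9, 10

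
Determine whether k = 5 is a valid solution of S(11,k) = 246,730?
Yes

Solution: S(11,5) = 5·S(10,5) + S(10,4) = 5·42,525 + 34,105 = 246,730, which equals 246,730.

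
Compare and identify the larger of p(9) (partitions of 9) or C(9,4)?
C(9,4)

Explanation: Pentagonal recurrence p(n) = p(n−1) + p(n−2) − p(n−5) − p(n−7) + …: p(9) = p(8) + p(7) − p(4) − p(2) = 22 + 15 − 5 − 2 = 30; C(9,4) = 126.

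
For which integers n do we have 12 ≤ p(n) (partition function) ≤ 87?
7, 8, 9, 10, 11, 12

Explanation: Tabulating p(n) via p(n) = p(n−1) + p(n−2) − p(n−5) − p(n−7) + …: p(6)=11; p(7)=15; p(8)=22; p(9)=30; p(10)=42; p(11)=56; p(12)=77; p(13)=101. So valid n = 7, 8, 9, 10, 11, 12.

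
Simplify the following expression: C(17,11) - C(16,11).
8,008

Explanation: C(17,11) - C(16,11) = C(16,10) = 8,008.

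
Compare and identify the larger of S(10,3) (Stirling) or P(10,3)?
S(10,3)

S(10,3) = 3·S(9,3) + S(9,2) = 3·3,025 + 255 = 9,330; P(10,3) = 720.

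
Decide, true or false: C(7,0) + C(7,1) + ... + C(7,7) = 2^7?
True
Binomial theorem with x = y = 1: Σ C(7,i) = (1+1)^7 = 2^7 = 128. The statement holds.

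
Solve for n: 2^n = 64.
6
2^6 = 64, so n = 6.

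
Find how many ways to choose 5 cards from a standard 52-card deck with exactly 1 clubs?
1,069,263

Explanation: 13 clubs and 39 non-clubs: C(13,1) × C(39,4) = 13 × 82251 = 1,069,263.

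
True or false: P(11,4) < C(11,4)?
False
P(11,4) = 7,920 and C(11,4) = 330; P(n,r) = r! × C(n,r) so P > C whenever r ≥ 2.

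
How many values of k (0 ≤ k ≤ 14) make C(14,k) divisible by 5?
Checking C(14,k) mod 5 for k = 0..14: none are divisible by 5. Count = 0.
Final answer: 0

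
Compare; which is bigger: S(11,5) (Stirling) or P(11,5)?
S(11,5)

Reasoning: S(11,5) = 5·S(10,5) + S(10,4) = 5·42,525 + 34,105 = 246,730; P(11,5) = 55,440.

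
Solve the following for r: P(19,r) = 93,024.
4

Explanation: P(19,r) = 19·18·…·(19−r+1), a product of r factors. Multiplying down from 19: 19 = 19; 19·18 = 342; 19·18·17 = 5,814; 19·18·17·16 = 93,024 ✓ (4 factors). So r = 4.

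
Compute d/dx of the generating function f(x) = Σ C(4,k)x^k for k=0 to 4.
Σ k·C(4,k)x^(k-1) for k=1 to 4

Term-by-term differentiation gives Σ k·C(4,k)x^{k-1} for k=1 to 4.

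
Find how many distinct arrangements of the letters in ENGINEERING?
277,200

Word has 11 letters (E=3, N=3, G=2, I=2, R=1). Arrangements: 11!/Π(k!) = 277,200.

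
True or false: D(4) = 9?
True

Derangements of 4 elements: D(4) = (4-1)·[D(3) + D(2)] = 3·[2 + 1] = 9.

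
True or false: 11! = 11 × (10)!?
True

Working:
By definition n! = n × (n-1)!, so 11! = 11 × 10!.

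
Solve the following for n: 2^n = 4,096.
12

Working:
4,096 = 1,024 × 4 = 2^10 × 2^2 = 2^12, so n = 12.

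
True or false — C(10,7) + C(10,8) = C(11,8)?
Pascal's identity: LHS = 120 + 45 = 165; RHS = C(11,8) = 165. Both sides agree, so the statement holds.

Answer: True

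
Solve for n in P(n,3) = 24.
P(n,3) = n(n−1)(n−2) is increasing in n; n(n−1)(n−2) ≈ (n−1)^3 = 24 gives n ≈ 3.9. Check: P(3,3) = 6, P(4,3) = 24 ✓. So n = 4.
Final answer: 4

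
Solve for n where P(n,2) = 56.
8

P(n,2) = n(n−1) is increasing in n; n(n−1) ≈ (n−0.5)^2 = 56 gives n ≈ 8.0. Check: P(6,2) = 30, P(7,2) = 42, P(8,2) = 56 ✓. So n = 8.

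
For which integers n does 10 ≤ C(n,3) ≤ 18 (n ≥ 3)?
5

Reasoning: C(4,3)=4; C(5,3)=10; C(6,3)=20. So valid n = 5.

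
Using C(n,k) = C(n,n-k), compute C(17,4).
2,380

Reasoning: C(17,4) = C(17,13) = 2,380.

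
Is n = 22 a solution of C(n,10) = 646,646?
Yes

Reasoning: C(22,10) = 22·21·20·19·18·17·16·15·14·13/10! = 2,346,549,004,800/3,628,800 = 646,646, which equals 646,646.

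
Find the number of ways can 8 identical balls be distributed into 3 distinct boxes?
C(8+3-1, 3-1) = C(10, 2) = 45.

Answer: 45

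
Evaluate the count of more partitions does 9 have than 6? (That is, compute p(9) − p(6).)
19

Working:
Pentagonal recurrence p(n) = p(n−1) + p(n−2) − p(n−5) − p(n−7) + …: p(9) = p(8) + p(7) − p(4) − p(2) = 22 + 15 − 5 − 2 = 30.
p(6) = p(5) + p(4) − p(1) = 7 + 5 − 1 = 11.
Difference = 30 − 11 = 19.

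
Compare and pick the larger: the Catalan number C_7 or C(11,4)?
C_7

C_7 = C(14,7)/(7+1) = 3,432/8 = 429; C(11,4) = 330.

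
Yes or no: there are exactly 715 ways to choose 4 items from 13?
Yes

Explanation: C(13,4) = 715.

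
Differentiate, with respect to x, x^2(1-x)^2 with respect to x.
2x^1(1-x)^2 - 2x^2(1-x)^1

Product rule: 2x^{1}(1-x)^{2} + x^2·(-2)(1-x)^{1}.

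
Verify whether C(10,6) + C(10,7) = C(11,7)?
True

Explanation: Pascal's identity: LHS = 210 + 120 = 330; RHS = C(11,7) = 330. Both sides agree, so the statement holds.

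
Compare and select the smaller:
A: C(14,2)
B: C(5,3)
A=C(14,2)=91, B=C(5,3)=10.

Answer: B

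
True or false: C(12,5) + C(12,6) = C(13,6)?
True

Working:
Pascal's identity C(n,k) + C(n,k+1) = C(n+1,k+1): 792 + 924 = 1,716 = C(13,6).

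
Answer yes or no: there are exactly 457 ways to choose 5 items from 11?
No
C(11,5) = 462 ≠ 457.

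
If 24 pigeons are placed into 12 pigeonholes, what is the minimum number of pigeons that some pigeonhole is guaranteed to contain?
2

Explanation: Pigeonhole: ⌈24/12⌉ = 2.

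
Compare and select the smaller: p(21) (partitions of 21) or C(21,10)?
p(21)

Working:
Pentagonal recurrence p(n) = p(n−1) + p(n−2) − p(n−5) − p(n−7) + …: p(21) = p(20) + p(19) − p(16) − p(14) + p(9) + p(6) = 627 + 490 − 231 − 135 + 30 + 11 = 792; C(21,10) = 352,716.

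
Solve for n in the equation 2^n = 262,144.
262,144 = 1,024 × 256 = 2^10 × 2^8 = 2^18, so n = 18.

Answer: 18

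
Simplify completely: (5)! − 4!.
96
(5)! − 4! = (5)·4! − 4! = (5−1)·4! = 4·4! = 96.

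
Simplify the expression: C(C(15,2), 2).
5,460
C(15,2) = 105, then C(105, 2) = 5,460.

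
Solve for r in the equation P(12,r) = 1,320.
3

Solution: P(12,r) = 12·11·…·(12−r+1), a product of r factors. Multiplying down from 12: 12 = 12; 12·11 = 132; 12·11·10 = 1,320 ✓ (3 factors). So r = 3.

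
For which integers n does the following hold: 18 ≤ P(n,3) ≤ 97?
4, 5

P(3,3)=6; P(4,3)=24; P(5,3)=60; P(6,3)=120. So valid n = 4, 5.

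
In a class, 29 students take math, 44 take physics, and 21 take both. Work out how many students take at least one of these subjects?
52

|A∪B| = |A|+|B|-|A∩B| = 29+44-21 = 52.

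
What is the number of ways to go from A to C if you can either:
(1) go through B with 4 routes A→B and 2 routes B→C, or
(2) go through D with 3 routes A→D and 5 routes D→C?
Route via B: 4×2=8. Route via D: 3×5=15. Total: 23.

Answer: 23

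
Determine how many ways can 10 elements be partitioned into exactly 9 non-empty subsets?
45

Working:
This equals S(10,9), the Stirling number of the 2nd kind.
Using the Stirling recurrence: S(n,k) = k·S(n-1,k) + S(n-1,k-1)
S(10,9) = 9·S(9,9) + S(9,8)
         = 9·1 + 36
         = 9 + 36
         = 45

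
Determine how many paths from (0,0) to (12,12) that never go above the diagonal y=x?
208,012

Explanation: Counted by the Catalan number C_12: C_12 = C(24,12)/(12+1) = 2,704,156/13 = 208,012.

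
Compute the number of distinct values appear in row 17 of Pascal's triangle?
Row 17 has entries C(17,0)..C(17,17); by symmetry C(17,k)=C(17,17-k), giving 9 distinct values.

Answer: 9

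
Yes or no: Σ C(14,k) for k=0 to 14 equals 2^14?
Binomial theorem: Σ C(14,k) = (1+1)^14 = 2^14 = 16,384; RHS 2^14 = 16,384.
Final answer: Yes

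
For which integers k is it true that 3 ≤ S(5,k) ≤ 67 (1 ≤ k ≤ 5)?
2, 3, 4

Explanation: S(5,1)=1; S(5,2)=15; S(5,3)=25; S(5,4)=10; S(5,5)=1. So valid k = 2, 3, 4.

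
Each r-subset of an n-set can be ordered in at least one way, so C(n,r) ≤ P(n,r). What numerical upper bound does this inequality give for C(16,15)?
P(16,15) = 16·15·14·13·12·11·10·9·8·7·6·5·4·3·2 = 20,922,789,888,000, so C(16,15) ≤ 20,922,789,888,000. (The bound is loose by a factor of 15! = 1,307,674,368,000: C(16,15) = 20,922,789,888,000/1,307,674,368,000 = 16.)

Answer: 20,922,789,888,000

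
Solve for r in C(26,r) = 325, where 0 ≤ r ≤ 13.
2

Solution: C(26,r) is increasing for 0 ≤ r ≤ 13. Stepping up (C(26,r+1) = C(26,r)·(26−r)/(r+1)): C(26,1) = 26, C(26,2) = 325 ✓. So r = 2.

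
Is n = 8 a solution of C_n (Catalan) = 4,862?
No

Explanation: C_8 = C(16,8)/(8+1) = 12,870/9 = 1,430, which does not equal 4,862.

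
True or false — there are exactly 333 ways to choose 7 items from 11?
C(11,7) = 330 ≠ 333.

Answer: False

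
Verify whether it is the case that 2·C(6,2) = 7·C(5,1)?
False

Solution: Absorption identity k·C(n,k) = n·C(n-1,k-1). LHS = 2·15 = 30; RHS = 7·5 = 35.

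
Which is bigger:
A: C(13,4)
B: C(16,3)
A

Explanation: A=C(13,4)=715, B=C(16,3)=560.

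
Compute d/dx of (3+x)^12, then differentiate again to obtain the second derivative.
132(3+x)^10

Explanation: First derivative: 12(3+x)^{11}. Second derivative: 12·11·(3+x)^{10} = 132(3+x)^{10}.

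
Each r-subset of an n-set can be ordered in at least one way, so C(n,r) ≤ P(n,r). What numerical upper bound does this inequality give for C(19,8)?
3,047,466,240
P(19,8) = 19·18·17·16·15·14·13·12 = 3,047,466,240, so C(19,8) ≤ 3,047,466,240. (The bound is loose by a factor of 8! = 40,320: C(19,8) = 3,047,466,240/40,320 = 75,582.)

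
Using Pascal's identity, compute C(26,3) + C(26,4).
C(26,3) + C(26,4) = C(27,4) = 17,550.
Final answer: 17,550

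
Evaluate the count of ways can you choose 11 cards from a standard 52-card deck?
C(52,11) = 60,403,728,840.
Final answer: 60,403,728,840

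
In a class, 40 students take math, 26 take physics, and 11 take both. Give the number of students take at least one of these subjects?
55

Working:
|A∪B| = |A|+|B|-|A∩B| = 40+26-11 = 55.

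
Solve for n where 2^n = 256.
2^8 = 256, so n = 8.
Final answer: 8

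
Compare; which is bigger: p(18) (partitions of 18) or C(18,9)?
C(18,9)

Pentagonal recurrence p(n) = p(n−1) + p(n−2) − p(n−5) − p(n−7) + …: p(18) = p(17) + p(16) − p(13) − p(11) + p(6) + p(3) = 297 + 231 − 101 − 56 + 11 + 3 = 385; C(18,9) = 48,620.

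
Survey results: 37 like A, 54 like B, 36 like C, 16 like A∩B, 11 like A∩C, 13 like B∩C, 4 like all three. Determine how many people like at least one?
91
|A∪B∪C| = 37+54+36-16-11-13+4 = 91.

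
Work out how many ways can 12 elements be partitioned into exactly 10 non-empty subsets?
1,705
This equals S(12,10), the Stirling number of the 2nd kind.
Using the Stirling recurrence: S(n,k) = k·S(n-1,k) + S(n-1,k-1)
S(12,10) = 10·S(11,10) + S(11,9)
         = 10·55 + 1155
         = 550 + 1155
         = 1,705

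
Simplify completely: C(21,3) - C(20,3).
C(21,3) - C(20,3) = C(20,2) = 190.
Final answer: 190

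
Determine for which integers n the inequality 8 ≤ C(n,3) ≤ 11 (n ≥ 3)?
5

Working:
C(4,3)=4; C(5,3)=10; C(6,3)=20. So valid n = 5.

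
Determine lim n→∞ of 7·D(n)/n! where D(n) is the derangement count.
7/e

D(n)/n! → 1/e, so 7·D(n)/n! → 7/e.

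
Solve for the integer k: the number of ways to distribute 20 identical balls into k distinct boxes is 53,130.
Stars and bars: the count is C(20+k−1, k−1), increasing in k. k=4: C(23,3) = 1,771, k=5: C(24,4) = 10,626, k=6: C(25,5) = 53,130 ✓. So k = 6.

Answer: 6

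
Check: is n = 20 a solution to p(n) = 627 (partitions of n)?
Pentagonal recurrence p(n) = p(n−1) + p(n−2) − p(n−5) − p(n−7) + …: p(20) = p(19) + p(18) − p(15) − p(13) + p(8) + p(5) = 490 + 385 − 176 − 101 + 22 + 7 = 627, which equals 627.
Final answer: Yes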